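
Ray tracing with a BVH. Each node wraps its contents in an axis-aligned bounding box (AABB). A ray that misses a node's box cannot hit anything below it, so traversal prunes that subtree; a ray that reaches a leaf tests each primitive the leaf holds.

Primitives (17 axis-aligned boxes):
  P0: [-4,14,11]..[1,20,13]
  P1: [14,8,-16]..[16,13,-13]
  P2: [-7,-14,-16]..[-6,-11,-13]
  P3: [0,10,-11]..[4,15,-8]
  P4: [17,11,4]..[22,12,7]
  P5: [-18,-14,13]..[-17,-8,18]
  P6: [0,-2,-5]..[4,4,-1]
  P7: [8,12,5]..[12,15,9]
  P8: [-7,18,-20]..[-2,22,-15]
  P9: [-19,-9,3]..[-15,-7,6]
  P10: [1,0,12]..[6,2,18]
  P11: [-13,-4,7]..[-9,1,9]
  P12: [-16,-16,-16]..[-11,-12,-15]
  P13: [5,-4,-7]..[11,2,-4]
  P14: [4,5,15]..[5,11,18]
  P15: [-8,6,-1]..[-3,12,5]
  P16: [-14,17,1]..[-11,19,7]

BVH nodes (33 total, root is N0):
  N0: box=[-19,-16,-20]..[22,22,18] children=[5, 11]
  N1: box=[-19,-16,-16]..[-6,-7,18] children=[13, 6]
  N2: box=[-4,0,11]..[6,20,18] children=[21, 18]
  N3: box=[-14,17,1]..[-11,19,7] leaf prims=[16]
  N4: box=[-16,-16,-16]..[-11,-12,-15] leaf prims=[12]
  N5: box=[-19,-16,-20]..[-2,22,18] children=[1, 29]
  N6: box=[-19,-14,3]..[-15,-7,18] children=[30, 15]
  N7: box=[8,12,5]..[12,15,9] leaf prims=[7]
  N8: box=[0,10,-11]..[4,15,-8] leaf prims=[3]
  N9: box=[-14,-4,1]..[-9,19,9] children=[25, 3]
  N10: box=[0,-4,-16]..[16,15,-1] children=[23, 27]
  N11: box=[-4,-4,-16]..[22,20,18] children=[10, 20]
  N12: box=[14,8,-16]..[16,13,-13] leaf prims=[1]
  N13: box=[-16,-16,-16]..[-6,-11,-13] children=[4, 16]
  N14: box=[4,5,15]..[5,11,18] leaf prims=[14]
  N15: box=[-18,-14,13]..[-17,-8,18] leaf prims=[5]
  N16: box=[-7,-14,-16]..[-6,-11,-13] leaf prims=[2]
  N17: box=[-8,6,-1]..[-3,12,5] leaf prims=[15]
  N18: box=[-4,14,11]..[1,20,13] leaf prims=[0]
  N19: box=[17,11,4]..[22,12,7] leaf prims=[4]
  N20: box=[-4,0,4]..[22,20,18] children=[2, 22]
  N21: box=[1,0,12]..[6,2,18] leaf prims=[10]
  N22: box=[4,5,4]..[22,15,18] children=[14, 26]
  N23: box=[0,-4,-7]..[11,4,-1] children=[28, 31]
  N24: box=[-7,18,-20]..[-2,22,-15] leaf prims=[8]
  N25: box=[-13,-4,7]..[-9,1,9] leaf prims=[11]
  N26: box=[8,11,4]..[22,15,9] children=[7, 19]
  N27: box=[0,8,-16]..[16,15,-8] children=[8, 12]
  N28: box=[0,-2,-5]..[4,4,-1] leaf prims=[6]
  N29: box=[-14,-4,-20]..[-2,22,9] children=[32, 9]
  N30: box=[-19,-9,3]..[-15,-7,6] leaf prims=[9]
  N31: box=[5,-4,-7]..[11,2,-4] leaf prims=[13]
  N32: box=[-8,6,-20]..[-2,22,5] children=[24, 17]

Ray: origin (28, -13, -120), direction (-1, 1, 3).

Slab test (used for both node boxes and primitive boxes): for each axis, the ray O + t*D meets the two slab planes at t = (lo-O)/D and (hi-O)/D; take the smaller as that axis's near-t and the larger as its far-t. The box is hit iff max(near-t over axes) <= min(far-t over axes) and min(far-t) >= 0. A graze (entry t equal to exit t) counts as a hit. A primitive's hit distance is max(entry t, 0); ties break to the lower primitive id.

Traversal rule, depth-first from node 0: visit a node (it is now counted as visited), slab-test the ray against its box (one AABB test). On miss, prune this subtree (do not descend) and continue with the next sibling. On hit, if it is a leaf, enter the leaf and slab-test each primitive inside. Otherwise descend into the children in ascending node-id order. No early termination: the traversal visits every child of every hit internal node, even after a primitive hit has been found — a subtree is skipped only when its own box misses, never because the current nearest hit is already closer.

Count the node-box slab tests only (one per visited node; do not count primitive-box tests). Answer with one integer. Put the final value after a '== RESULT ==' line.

Walk:
N0 x:[6,47] y:[-3,35] z:[100/3,46] -> hit [100/3,35], descend [5, 11]
  N5 x:[30,47] y:[-3,35] z:[100/3,46] -> hit [100/3,35], descend [1, 29]
    N1 x:[34,47] y:[-3,6] z:[104/3,46] -> miss, prune
    N29 x:[30,42] y:[9,35] z:[100/3,43] -> hit [100/3,35], descend [9, 32]
      N9 x:[37,42] y:[9,32] z:[121/3,43] -> miss, prune
      N32 x:[30,36] y:[19,35] z:[100/3,125/3] -> hit [100/3,35], descend [17, 24]
        N17 x:[31,36] y:[19,25] z:[119/3,125/3] -> miss, prune
        N24 x:[30,35] y:[31,35] z:[100/3,35] -> hit [100/3,35] leaf, test {P8@t=100/3}
  N11 x:[6,32] y:[9,33] z:[104/3,46] -> miss, prune

Summary -> nodes [0, 5, 1, 29, 9, 32, 17, 24, 11]; box-tests=9; leaf-entries=1; first=P8

== RESULT ==
9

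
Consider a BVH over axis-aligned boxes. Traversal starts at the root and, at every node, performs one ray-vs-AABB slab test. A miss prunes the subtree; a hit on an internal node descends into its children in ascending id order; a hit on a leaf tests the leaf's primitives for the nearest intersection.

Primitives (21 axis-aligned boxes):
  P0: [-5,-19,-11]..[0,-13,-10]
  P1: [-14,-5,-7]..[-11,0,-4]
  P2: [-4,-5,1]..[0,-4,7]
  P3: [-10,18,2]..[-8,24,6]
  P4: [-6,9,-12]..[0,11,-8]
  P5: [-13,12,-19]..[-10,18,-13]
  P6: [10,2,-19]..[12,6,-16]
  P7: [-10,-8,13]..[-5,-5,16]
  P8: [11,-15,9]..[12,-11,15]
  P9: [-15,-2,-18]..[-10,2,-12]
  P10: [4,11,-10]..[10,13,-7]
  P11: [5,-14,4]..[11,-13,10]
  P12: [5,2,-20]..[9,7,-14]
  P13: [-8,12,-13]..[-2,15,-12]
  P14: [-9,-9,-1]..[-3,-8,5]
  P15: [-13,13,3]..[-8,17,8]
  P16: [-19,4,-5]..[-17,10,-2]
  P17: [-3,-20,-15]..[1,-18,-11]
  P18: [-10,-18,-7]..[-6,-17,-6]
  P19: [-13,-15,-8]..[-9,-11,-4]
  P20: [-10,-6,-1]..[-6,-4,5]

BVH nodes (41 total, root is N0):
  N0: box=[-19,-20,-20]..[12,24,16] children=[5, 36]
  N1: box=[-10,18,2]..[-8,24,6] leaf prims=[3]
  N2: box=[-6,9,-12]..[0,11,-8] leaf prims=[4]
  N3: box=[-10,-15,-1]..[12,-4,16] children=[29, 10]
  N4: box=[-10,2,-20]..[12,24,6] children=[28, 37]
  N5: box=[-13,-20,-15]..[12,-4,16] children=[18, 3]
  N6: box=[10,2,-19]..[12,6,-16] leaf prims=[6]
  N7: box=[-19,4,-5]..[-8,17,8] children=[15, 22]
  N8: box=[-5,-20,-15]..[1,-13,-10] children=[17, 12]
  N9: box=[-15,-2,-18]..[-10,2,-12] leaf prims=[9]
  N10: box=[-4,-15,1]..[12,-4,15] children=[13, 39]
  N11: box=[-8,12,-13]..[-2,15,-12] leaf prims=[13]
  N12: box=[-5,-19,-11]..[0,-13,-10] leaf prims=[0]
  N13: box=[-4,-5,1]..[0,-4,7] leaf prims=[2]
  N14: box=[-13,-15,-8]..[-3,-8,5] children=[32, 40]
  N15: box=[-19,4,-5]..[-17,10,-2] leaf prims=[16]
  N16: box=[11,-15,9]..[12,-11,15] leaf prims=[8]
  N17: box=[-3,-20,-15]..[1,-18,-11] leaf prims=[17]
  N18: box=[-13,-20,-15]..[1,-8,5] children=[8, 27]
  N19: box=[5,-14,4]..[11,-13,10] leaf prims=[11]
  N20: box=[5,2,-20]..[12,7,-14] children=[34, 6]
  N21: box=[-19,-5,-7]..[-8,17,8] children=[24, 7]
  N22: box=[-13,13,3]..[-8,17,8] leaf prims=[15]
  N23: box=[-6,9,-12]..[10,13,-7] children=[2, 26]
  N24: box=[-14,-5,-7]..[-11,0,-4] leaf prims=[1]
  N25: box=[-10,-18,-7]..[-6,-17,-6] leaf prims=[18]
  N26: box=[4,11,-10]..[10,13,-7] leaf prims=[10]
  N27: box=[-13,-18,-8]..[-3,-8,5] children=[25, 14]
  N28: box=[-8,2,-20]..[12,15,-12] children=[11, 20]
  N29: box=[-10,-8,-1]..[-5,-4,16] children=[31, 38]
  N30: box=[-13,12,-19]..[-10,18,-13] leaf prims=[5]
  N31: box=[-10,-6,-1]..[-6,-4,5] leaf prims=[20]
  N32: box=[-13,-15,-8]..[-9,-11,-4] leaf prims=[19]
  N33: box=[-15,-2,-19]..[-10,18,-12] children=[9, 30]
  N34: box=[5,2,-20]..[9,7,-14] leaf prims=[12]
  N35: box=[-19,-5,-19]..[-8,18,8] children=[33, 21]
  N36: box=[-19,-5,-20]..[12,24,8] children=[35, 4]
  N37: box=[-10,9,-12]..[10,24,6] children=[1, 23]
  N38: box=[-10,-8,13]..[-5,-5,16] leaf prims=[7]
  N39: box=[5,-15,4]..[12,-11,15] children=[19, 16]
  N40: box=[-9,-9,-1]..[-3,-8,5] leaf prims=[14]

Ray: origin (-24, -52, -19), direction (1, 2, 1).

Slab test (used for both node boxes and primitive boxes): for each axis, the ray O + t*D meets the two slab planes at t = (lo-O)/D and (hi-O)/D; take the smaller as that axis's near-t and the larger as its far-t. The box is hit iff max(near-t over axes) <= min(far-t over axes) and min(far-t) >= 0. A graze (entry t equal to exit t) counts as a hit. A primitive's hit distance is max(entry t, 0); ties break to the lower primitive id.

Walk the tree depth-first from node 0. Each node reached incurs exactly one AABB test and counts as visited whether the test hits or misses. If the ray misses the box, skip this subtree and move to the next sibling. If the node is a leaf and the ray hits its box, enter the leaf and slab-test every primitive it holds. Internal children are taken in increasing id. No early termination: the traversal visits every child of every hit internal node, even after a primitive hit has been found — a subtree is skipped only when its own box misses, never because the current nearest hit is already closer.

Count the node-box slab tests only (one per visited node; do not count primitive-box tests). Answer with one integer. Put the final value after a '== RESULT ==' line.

Walk:
N0 x:[5,36] y:[16,38] z:[-1,35] -> hit [16,35], descend [5, 36]
  N5 x:[11,36] y:[16,24] z:[4,35] -> hit [16,24], descend [3, 18]
    N3 x:[14,36] y:[37/2,24] z:[18,35] -> hit [37/2,24], descend [10, 29]
      N10 x:[20,36] y:[37/2,24] z:[20,34] -> hit [20,24], descend [13, 39]
        N13 x:[20,24] y:[47/2,24] z:[20,26] -> hit [47/2,24] leaf, test {P2@t=47/2}
        N39 x:[29,36] y:[37/2,41/2] z:[23,34] -> miss, prune
      N29 x:[14,19] y:[22,24] z:[18,35] -> miss, prune
    N18 x:[11,25] y:[16,22] z:[4,24] -> hit [16,22], descend [8, 27]
      N8 x:[19,25] y:[16,39/2] z:[4,9] -> miss, prune
      N27 x:[11,21] y:[17,22] z:[11,24] -> hit [17,21], descend [14, 25]
        N14 x:[11,21] y:[37/2,22] z:[11,24] -> hit [37/2,21], descend [32, 40]
          N32 x:[11,15] y:[37/2,41/2] z:[11,15] -> miss, prune
          N40 x:[15,21] y:[43/2,22] z:[18,24] -> miss, prune
        N25 x:[14,18] y:[17,35/2] z:[12,13] -> miss, prune
  N36 x:[5,36] y:[47/2,38] z:[-1,27] -> hit [47/2,27], descend [4, 35]
    N4 x:[14,36] y:[27,38] z:[-1,25] -> miss, prune
    N35 x:[5,16] y:[47/2,35] z:[0,27] -> miss, prune

17 AABB tests over nodes [0, 5, 3, 10, 13, 39, 29, 18, 8, 27, 14, 32, 40, 25, 36, 4, 35]; 1 leaf entered; closest P2.

== RESULT ==
17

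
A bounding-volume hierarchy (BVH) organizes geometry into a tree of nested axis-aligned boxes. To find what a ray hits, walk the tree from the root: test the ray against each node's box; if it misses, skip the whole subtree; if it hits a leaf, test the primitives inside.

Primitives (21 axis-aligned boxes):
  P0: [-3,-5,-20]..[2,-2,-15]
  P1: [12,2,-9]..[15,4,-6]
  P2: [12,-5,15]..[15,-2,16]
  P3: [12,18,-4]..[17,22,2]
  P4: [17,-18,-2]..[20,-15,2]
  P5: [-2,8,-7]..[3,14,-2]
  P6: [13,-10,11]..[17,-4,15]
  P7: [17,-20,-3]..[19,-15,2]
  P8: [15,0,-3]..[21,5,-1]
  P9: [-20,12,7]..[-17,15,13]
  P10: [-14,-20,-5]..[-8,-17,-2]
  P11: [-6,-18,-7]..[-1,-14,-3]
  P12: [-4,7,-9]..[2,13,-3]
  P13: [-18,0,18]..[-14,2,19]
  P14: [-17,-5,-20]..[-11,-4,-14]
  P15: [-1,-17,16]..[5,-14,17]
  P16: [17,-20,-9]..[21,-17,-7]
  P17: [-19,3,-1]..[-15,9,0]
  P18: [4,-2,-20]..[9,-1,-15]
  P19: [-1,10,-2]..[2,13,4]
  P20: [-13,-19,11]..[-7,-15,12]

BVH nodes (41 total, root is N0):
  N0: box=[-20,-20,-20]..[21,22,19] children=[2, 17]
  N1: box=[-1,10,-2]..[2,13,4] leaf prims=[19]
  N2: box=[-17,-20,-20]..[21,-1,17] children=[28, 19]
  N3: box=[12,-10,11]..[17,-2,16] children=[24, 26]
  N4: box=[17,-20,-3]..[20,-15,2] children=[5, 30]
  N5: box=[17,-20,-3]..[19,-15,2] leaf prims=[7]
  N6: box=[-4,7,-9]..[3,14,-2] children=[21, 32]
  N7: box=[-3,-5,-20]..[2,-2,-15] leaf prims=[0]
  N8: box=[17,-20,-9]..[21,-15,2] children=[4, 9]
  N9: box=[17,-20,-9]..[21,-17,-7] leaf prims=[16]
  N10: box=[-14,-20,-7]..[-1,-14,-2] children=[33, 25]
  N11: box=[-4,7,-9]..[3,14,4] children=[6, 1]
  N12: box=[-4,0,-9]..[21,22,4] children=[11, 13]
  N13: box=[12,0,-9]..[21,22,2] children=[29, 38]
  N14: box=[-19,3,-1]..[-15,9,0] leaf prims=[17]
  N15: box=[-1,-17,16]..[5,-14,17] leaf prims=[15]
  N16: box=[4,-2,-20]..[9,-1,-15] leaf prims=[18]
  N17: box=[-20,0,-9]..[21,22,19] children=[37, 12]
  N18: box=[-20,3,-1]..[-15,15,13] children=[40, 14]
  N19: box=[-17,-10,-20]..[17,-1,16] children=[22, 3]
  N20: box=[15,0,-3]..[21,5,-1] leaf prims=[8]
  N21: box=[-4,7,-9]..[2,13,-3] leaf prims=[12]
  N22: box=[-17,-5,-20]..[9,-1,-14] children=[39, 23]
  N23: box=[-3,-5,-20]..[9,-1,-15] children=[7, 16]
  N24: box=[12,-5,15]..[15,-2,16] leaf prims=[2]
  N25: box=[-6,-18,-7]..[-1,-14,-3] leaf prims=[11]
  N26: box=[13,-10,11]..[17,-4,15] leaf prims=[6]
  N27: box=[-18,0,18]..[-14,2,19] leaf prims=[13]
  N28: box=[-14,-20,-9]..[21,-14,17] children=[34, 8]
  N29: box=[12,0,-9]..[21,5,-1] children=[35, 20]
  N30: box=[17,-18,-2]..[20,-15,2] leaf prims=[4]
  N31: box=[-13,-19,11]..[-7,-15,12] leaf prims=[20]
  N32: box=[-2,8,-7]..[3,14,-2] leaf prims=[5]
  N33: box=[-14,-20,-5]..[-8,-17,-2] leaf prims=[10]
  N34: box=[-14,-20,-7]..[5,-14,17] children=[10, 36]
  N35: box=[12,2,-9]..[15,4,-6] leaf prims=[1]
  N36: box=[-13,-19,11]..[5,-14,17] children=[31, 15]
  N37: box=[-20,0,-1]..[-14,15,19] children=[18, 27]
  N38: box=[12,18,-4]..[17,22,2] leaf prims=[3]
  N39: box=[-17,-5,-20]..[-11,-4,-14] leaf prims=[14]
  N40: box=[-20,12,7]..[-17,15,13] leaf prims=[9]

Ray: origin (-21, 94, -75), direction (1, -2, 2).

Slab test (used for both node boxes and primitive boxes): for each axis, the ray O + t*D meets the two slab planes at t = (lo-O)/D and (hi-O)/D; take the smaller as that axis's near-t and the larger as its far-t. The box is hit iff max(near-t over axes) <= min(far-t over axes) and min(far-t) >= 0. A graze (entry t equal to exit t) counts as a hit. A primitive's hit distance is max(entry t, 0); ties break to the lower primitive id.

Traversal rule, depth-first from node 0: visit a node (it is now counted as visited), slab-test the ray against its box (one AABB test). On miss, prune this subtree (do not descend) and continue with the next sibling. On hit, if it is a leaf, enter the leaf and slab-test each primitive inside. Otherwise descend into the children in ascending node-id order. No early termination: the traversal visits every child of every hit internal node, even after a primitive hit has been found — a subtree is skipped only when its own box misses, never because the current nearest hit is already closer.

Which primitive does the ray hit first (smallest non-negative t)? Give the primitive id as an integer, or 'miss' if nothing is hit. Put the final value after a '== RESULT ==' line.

Walk:
N0 x:[1,42] y:[36,57] z:[55/2,47] -> hit [36,42], descend [2, 17]
  N2 x:[4,42] y:[95/2,57] z:[55/2,46] -> miss, prune
  N17 x:[1,42] y:[36,47] z:[33,47] -> hit [36,42], descend [12, 37]
    N12 x:[17,42] y:[36,47] z:[33,79/2] -> hit [36,79/2], descend [11, 13]
      N11 x:[17,24] y:[40,87/2] z:[33,79/2] -> miss, prune
      N13 x:[33,42] y:[36,47] z:[33,77/2] -> hit [36,77/2], descend [29, 38]
        N29 x:[33,42] y:[89/2,47] z:[33,37] -> miss, prune
        N38 x:[33,38] y:[36,38] z:[71/2,77/2] -> hit [36,38] leaf, test {P3@t=36}
    N37 x:[1,7] y:[79/2,47] z:[37,47] -> miss, prune

Summary -> nodes [0, 2, 17, 12, 11, 13, 29, 38, 37]; box-tests=9; leaf-entries=1; first=P3

== RESULT ==
3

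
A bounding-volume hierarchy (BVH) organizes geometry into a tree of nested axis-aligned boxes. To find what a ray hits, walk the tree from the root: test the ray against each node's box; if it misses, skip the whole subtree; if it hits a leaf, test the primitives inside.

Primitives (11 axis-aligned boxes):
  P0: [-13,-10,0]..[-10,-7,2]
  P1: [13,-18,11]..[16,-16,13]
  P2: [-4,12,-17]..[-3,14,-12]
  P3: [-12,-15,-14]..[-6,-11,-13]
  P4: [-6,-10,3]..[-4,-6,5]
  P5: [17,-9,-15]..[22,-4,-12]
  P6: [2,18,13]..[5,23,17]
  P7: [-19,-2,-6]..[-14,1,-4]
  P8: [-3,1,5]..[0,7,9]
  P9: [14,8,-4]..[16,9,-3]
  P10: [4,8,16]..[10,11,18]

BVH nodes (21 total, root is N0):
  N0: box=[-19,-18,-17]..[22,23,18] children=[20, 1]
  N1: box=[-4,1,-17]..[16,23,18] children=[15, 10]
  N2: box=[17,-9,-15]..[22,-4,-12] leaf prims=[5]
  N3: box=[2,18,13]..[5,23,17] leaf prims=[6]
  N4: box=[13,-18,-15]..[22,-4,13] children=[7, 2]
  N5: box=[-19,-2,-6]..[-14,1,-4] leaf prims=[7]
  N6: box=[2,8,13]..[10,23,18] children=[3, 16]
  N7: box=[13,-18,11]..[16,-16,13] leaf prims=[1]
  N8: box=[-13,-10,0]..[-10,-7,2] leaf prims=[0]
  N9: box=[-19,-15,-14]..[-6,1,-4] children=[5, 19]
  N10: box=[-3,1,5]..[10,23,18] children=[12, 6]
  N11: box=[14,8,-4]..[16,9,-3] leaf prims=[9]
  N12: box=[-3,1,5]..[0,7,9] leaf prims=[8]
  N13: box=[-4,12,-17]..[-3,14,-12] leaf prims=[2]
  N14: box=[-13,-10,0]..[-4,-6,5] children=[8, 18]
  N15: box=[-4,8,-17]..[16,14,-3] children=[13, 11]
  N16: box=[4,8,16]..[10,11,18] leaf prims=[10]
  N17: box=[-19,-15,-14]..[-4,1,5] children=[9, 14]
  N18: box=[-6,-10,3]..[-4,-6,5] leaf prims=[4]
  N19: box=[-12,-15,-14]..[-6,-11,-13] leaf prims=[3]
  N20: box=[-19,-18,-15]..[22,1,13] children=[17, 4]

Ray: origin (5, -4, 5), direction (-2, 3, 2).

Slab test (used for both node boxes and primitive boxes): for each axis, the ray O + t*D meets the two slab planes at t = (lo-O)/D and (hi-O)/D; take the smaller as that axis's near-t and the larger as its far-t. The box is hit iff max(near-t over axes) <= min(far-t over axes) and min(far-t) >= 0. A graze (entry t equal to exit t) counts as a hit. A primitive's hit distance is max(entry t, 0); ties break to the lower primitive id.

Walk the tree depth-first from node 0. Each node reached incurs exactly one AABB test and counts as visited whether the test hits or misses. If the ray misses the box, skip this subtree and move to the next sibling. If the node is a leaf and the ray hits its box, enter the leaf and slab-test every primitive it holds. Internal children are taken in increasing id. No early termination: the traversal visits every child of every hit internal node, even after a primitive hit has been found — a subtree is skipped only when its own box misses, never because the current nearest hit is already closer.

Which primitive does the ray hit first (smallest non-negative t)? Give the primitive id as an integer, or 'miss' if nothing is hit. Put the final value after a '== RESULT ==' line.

Traverse from the root:
N0 x:[-17/2,12] y:[-14/3,9] z:[-11,13/2] -> hit [-14/3,13/2], descend [1, 20]
  N1 x:[-11/2,9/2] y:[5/3,9] z:[-11,13/2] -> hit [5/3,9/2], descend [10, 15]
    N10 x:[-5/2,4] y:[5/3,9] z:[0,13/2] -> hit [5/3,4], descend [6, 12]
      N6 x:[-5/2,3/2] y:[4,9] z:[4,13/2] -> miss, prune
      N12 x:[5/2,4] y:[5/3,11/3] z:[0,2] -> miss, prune
    N15 x:[-11/2,9/2] y:[4,6] z:[-11,-4] -> miss, prune
  N20 x:[-17/2,12] y:[-14/3,5/3] z:[-10,4] -> hit [-14/3,5/3], descend [4, 17]
    N4 x:[-17/2,-4] y:[-14/3,0] z:[-10,4] -> miss, prune
    N17 x:[9/2,12] y:[-11/3,5/3] z:[-19/2,0] -> miss, prune

Visited [0, 1, 10, 6, 12, 15, 20, 4, 17]. Tests: 9 box, 0 leaf. Nearest: miss.

== RESULT ==
miss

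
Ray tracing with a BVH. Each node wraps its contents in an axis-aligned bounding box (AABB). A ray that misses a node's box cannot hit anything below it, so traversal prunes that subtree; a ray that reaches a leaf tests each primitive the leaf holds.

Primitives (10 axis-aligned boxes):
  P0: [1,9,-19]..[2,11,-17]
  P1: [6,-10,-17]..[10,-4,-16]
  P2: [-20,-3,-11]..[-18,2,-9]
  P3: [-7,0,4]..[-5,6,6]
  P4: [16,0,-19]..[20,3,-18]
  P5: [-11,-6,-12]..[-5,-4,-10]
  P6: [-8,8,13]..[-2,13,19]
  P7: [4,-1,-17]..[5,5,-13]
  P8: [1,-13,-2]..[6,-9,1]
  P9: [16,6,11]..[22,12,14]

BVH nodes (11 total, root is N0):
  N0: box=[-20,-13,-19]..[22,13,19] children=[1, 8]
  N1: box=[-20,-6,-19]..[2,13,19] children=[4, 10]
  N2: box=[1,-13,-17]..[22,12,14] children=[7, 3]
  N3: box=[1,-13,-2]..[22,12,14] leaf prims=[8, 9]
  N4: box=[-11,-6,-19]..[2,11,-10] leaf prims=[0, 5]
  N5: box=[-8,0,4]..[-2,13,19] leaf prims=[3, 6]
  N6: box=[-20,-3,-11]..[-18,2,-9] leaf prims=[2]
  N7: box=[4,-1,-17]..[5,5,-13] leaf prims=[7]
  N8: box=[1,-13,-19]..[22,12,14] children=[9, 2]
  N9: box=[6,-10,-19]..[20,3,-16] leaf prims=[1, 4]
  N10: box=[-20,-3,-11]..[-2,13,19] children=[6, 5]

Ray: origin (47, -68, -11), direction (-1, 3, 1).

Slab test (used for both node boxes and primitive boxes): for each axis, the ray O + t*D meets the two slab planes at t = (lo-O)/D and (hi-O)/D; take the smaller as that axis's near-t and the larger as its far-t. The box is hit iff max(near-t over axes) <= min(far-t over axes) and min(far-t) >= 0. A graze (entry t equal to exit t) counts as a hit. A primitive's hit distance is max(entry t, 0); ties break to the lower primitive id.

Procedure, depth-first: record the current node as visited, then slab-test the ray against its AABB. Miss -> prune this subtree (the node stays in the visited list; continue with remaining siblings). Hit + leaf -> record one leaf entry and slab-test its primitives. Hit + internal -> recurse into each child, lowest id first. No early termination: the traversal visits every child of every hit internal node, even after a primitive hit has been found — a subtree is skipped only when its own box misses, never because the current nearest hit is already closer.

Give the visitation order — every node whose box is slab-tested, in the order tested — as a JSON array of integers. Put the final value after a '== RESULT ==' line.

Traverse from the root:
N0 x:[25,67] y:[55/3,27] z:[-8,30] -> hit [25,27], descend [1, 8]
  N1 x:[45,67] y:[62/3,27] z:[-8,30] -> miss, prune
  N8 x:[25,46] y:[55/3,80/3] z:[-8,25] -> hit [25,25], descend [2, 9]
    N2 x:[25,46] y:[55/3,80/3] z:[-6,25] -> hit [25,25], descend [3, 7]
      N3 x:[25,46] y:[55/3,80/3] z:[9,25] -> hit [25,25] leaf, test {P8(miss), P9@t=25}
      N7 x:[42,43] y:[67/3,73/3] z:[-6,-2] -> miss, prune
    N9 x:[27,41] y:[58/3,71/3] z:[-8,-5] -> miss, prune

order=[0, 1, 8, 2, 3, 7, 9]  |boxes|=7  |leaves|=1  hit=P9

== RESULT ==
[0, 1, 8, 2, 3, 7, 9]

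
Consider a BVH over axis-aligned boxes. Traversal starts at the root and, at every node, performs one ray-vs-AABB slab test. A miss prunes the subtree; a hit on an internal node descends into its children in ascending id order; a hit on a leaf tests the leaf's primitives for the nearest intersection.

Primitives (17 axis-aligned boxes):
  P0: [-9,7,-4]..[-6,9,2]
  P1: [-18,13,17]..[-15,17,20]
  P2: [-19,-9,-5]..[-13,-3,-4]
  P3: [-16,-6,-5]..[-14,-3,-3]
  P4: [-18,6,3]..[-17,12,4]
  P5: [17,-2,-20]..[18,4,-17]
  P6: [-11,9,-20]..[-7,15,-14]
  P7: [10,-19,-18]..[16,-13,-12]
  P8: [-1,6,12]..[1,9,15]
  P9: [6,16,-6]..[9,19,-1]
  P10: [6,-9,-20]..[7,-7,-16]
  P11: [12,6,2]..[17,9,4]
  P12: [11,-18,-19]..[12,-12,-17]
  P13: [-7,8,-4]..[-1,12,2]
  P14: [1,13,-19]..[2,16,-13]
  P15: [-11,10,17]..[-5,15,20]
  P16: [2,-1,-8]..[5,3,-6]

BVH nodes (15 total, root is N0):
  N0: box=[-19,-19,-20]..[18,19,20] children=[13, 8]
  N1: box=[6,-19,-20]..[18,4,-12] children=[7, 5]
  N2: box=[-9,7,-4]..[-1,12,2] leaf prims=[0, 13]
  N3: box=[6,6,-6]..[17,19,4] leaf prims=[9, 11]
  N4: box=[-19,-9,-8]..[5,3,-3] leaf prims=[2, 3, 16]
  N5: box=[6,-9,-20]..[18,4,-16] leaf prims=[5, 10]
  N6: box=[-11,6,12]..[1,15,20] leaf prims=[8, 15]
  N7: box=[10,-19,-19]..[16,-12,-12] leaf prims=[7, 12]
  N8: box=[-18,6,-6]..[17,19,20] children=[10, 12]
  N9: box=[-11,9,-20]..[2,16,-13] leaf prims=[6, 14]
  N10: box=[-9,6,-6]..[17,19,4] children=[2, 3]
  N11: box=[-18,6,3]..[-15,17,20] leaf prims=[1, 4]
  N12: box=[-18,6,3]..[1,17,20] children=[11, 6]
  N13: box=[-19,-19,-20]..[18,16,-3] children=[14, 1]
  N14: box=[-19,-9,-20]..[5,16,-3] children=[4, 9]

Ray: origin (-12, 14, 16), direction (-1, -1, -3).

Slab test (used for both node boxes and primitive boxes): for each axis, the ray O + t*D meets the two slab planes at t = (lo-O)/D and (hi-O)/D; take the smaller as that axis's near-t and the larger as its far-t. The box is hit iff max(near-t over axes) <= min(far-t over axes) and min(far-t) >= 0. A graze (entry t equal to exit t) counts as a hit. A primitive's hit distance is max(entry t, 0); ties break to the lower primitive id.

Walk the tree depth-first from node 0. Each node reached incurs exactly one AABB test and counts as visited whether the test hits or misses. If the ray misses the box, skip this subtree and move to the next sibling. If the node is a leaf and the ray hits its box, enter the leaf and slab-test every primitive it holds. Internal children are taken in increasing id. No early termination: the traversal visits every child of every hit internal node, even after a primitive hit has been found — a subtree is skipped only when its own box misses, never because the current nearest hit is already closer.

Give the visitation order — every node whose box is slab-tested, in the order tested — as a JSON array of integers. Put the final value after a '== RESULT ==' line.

Trace the traversal:
N0 x:[-30,7] y:[-5,33] z:[-4/3,12] -> hit [-4/3,7], descend [8, 13]
  N8 x:[-29,6] y:[-5,8] z:[-4/3,22/3] -> hit [-4/3,6], descend [10, 12]
    N10 x:[-29,-3] y:[-5,8] z:[4,22/3] -> miss, prune
    N12 x:[-13,6] y:[-3,8] z:[-4/3,13/3] -> hit [-4/3,13/3], descend [6, 11]
      N6 x:[-13,-1] y:[-1,8] z:[-4/3,4/3] -> miss, prune
      N11 x:[3,6] y:[-3,8] z:[-4/3,13/3] -> hit [3,13/3] leaf, test {P1(miss), P4(miss)}
  N13 x:[-30,7] y:[-2,33] z:[19/3,12] -> hit [19/3,7], descend [1, 14]
    N1 x:[-30,-18] y:[10,33] z:[28/3,12] -> miss, prune
    N14 x:[-17,7] y:[-2,23] z:[19/3,12] -> hit [19/3,7], descend [4, 9]
      N4 x:[-17,7] y:[11,23] z:[19/3,8] -> miss, prune
      N9 x:[-14,-1] y:[-2,5] z:[29/3,12] -> miss, prune

Visited [0, 8, 10, 12, 6, 11, 13, 1, 14, 4, 9]. Tests: 11 box, 1 leaf. Nearest: miss.

== RESULT ==
[0, 8, 10, 12, 6, 11, 13, 1, 14, 4, 9]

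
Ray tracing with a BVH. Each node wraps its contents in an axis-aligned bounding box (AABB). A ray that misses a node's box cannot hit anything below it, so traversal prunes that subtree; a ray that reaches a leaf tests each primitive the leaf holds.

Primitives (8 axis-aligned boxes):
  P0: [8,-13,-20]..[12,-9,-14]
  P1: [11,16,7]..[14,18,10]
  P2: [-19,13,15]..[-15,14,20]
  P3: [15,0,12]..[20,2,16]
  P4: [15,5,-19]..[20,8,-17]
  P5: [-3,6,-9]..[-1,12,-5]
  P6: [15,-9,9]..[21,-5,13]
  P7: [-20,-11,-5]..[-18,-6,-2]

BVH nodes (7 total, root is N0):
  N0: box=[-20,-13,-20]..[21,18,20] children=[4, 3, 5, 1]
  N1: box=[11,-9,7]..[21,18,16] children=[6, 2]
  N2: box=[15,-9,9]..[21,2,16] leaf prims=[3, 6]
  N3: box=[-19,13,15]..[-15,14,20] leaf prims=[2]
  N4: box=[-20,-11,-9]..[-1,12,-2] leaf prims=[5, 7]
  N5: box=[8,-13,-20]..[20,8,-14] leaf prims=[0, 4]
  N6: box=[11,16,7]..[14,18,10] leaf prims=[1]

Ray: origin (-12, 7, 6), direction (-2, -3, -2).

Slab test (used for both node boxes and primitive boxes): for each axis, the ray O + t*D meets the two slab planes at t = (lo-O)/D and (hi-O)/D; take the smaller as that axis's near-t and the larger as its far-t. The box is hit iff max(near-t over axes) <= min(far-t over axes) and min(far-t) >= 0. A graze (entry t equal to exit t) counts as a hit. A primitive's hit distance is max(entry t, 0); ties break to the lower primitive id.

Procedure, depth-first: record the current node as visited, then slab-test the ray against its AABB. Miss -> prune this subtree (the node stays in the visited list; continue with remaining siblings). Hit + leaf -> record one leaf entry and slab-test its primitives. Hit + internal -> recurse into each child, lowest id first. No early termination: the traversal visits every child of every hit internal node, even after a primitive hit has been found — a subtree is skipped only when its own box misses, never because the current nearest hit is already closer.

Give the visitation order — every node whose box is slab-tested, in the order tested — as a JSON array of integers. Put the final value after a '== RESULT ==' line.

Trace the traversal:
N0 x:[-33/2,4] y:[-11/3,20/3] z:[-7,13] -> hit [-11/3,4], descend [1, 3, 4, 5]
  N1 x:[-33/2,-23/2] y:[-11/3,16/3] z:[-5,-1/2] -> miss, prune
  N3 x:[3/2,7/2] y:[-7/3,-2] z:[-7,-9/2] -> miss, prune
  N4 x:[-11/2,4] y:[-5/3,6] z:[4,15/2] -> hit [4,4] leaf, test {P5(miss), P7(miss)}
  N5 x:[-16,-10] y:[-1/3,20/3] z:[10,13] -> miss, prune

Summary -> nodes [0, 1, 3, 4, 5]; box-tests=5; leaf-entries=1; first=miss

== RESULT ==
[0, 1, 3, 4, 5]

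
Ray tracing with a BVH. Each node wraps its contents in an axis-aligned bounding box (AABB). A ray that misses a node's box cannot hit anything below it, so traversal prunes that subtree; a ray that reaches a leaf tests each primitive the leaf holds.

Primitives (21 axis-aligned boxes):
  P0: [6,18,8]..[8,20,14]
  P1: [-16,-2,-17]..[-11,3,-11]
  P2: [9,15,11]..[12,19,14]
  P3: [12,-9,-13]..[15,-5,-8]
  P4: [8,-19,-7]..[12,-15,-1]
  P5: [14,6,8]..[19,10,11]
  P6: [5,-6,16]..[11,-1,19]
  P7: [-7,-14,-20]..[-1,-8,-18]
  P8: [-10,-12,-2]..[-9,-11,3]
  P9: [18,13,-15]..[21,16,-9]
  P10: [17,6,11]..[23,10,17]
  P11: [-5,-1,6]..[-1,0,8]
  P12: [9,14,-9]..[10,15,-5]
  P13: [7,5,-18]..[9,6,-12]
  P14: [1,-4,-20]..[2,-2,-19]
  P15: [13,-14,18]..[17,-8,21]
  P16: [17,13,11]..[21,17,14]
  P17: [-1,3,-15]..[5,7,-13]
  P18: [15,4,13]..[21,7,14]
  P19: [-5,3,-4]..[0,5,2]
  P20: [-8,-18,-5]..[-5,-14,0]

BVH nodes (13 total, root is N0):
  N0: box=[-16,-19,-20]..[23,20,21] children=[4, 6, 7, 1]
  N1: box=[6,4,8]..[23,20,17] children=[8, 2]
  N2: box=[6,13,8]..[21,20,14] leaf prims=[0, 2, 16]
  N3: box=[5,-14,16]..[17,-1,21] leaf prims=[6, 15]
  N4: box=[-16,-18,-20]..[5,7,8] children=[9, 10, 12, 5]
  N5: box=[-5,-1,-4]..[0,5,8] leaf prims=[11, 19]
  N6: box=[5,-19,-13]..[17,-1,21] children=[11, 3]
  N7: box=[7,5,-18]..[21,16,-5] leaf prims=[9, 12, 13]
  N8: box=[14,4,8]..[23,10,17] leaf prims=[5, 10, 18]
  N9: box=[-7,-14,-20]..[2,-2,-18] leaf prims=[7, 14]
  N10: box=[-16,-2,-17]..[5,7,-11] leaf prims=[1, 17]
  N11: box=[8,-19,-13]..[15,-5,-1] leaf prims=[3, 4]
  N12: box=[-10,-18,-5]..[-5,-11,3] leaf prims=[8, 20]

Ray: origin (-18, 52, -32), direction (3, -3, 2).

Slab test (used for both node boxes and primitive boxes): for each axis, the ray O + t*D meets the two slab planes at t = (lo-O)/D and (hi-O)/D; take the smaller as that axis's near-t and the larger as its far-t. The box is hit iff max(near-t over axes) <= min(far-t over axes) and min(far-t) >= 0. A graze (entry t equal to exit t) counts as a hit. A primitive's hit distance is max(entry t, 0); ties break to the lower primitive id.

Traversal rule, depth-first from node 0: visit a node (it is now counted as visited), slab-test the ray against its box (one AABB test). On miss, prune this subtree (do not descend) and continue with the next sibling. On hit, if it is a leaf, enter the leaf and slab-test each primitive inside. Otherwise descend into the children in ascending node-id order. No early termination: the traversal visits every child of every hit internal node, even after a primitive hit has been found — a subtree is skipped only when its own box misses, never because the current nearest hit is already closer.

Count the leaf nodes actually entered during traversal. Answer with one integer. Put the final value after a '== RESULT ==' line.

Traverse from the root:
N0 x:[2/3,41/3] y:[32/3,71/3] z:[6,53/2] -> hit [32/3,41/3], descend [1, 4, 6, 7]
  N1 x:[8,41/3] y:[32/3,16] z:[20,49/2] -> miss, prune
  N4 x:[2/3,23/3] y:[15,70/3] z:[6,20] -> miss, prune
  N6 x:[23/3,35/3] y:[53/3,71/3] z:[19/2,53/2] -> miss, prune
  N7 x:[25/3,13] y:[12,47/3] z:[7,27/2] -> hit [12,13] leaf, test {P9(miss), P12(miss), P13(miss)}

Visited [0, 1, 4, 6, 7]. Tests: 5 box, 1 leaf. Nearest: miss.

== RESULT ==
1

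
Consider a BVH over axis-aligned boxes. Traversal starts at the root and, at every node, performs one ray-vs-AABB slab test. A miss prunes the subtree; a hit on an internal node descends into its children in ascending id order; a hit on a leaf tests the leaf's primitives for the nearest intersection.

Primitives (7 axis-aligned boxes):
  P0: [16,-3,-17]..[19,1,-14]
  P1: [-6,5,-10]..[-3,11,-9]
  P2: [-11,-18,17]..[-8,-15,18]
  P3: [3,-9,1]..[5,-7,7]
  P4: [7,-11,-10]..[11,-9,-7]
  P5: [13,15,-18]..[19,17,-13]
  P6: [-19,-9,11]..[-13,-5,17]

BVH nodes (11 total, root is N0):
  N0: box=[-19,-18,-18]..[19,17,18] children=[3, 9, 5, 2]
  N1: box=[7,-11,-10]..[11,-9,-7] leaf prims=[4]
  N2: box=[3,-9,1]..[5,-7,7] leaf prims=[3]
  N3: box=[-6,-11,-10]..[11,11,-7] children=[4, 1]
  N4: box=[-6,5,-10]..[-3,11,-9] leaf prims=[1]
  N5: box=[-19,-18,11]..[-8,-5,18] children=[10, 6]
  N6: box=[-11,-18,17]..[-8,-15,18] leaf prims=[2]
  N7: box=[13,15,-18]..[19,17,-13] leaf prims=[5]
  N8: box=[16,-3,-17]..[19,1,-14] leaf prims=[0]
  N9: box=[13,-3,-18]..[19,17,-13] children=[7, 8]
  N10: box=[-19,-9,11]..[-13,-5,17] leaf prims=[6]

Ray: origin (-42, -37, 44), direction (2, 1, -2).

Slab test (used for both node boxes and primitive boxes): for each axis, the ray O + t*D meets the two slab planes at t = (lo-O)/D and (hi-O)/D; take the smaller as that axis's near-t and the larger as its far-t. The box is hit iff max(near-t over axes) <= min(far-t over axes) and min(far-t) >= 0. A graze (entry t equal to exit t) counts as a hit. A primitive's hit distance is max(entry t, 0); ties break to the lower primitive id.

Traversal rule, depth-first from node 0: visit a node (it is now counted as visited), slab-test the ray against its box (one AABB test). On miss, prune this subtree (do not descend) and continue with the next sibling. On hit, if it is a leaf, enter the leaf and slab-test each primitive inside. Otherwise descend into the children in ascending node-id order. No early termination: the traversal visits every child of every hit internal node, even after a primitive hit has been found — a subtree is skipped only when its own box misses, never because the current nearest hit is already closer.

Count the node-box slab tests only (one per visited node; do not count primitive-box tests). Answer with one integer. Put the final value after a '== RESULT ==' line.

Traverse from the root:
N0 x:[23/2,61/2] y:[19,54] z:[13,31] -> hit [19,61/2], descend [2, 3, 5, 9]
  N2 x:[45/2,47/2] y:[28,30] z:[37/2,43/2] -> miss, prune
  N3 x:[18,53/2] y:[26,48] z:[51/2,27] -> hit [26,53/2], descend [1, 4]
    N1 x:[49/2,53/2] y:[26,28] z:[51/2,27] -> hit [26,53/2] leaf, test {P4@t=26}
    N4 x:[18,39/2] y:[42,48] z:[53/2,27] -> miss, prune
  N5 x:[23/2,17] y:[19,32] z:[13,33/2] -> miss, prune
  N9 x:[55/2,61/2] y:[34,54] z:[57/2,31] -> miss, prune

Visited [0, 2, 3, 1, 4, 5, 9]. Tests: 7 box, 1 leaf. Nearest: P4.

== RESULT ==
7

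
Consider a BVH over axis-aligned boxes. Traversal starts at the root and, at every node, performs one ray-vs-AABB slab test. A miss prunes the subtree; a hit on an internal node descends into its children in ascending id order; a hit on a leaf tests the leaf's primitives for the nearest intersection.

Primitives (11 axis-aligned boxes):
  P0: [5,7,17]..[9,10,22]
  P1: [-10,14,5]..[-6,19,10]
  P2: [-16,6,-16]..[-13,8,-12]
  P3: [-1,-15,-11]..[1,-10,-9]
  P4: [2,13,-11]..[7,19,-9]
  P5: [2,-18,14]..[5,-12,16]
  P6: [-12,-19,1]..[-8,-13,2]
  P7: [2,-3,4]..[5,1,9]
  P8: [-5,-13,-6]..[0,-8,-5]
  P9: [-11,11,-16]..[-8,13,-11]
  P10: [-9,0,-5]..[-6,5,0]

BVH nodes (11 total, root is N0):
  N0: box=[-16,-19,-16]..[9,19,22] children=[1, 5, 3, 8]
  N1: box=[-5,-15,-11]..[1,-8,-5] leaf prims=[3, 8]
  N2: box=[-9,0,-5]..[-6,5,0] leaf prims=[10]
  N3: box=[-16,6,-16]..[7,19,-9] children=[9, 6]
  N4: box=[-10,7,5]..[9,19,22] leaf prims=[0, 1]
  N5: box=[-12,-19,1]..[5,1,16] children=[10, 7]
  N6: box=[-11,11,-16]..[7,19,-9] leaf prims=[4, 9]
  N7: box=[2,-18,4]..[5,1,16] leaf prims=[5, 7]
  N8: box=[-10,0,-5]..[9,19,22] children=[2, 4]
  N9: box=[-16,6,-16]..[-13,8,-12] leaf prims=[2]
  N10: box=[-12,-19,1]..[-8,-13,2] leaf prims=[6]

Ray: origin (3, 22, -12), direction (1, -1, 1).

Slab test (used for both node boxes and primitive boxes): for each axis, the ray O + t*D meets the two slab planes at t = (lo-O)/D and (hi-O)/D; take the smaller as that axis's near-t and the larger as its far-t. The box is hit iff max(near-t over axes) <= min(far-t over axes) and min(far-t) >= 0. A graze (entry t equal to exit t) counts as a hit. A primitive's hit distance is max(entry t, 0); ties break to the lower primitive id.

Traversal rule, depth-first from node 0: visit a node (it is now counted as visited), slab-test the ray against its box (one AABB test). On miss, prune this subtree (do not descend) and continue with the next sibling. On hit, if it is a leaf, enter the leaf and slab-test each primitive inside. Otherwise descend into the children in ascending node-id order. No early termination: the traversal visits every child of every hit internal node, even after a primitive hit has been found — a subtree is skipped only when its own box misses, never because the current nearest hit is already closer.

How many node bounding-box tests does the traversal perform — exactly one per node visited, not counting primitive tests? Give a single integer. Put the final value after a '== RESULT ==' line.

Walk:
N0 x:[-19,6] y:[3,41] z:[-4,34] -> hit [3,6], descend [1, 3, 5, 8]
  N1 x:[-8,-2] y:[30,37] z:[1,7] -> miss, prune
  N3 x:[-19,4] y:[3,16] z:[-4,3] -> hit [3,3], descend [6, 9]
    N6 x:[-14,4] y:[3,11] z:[-4,3] -> hit [3,3] leaf, test {P4@t=3, P9(miss)}
    N9 x:[-19,-16] y:[14,16] z:[-4,0] -> miss, prune
  N5 x:[-15,2] y:[21,41] z:[13,28] -> miss, prune
  N8 x:[-13,6] y:[3,22] z:[7,34] -> miss, prune

Summary -> nodes [0, 1, 3, 6, 9, 5, 8]; box-tests=7; leaf-entries=1; first=P4

== RESULT ==
7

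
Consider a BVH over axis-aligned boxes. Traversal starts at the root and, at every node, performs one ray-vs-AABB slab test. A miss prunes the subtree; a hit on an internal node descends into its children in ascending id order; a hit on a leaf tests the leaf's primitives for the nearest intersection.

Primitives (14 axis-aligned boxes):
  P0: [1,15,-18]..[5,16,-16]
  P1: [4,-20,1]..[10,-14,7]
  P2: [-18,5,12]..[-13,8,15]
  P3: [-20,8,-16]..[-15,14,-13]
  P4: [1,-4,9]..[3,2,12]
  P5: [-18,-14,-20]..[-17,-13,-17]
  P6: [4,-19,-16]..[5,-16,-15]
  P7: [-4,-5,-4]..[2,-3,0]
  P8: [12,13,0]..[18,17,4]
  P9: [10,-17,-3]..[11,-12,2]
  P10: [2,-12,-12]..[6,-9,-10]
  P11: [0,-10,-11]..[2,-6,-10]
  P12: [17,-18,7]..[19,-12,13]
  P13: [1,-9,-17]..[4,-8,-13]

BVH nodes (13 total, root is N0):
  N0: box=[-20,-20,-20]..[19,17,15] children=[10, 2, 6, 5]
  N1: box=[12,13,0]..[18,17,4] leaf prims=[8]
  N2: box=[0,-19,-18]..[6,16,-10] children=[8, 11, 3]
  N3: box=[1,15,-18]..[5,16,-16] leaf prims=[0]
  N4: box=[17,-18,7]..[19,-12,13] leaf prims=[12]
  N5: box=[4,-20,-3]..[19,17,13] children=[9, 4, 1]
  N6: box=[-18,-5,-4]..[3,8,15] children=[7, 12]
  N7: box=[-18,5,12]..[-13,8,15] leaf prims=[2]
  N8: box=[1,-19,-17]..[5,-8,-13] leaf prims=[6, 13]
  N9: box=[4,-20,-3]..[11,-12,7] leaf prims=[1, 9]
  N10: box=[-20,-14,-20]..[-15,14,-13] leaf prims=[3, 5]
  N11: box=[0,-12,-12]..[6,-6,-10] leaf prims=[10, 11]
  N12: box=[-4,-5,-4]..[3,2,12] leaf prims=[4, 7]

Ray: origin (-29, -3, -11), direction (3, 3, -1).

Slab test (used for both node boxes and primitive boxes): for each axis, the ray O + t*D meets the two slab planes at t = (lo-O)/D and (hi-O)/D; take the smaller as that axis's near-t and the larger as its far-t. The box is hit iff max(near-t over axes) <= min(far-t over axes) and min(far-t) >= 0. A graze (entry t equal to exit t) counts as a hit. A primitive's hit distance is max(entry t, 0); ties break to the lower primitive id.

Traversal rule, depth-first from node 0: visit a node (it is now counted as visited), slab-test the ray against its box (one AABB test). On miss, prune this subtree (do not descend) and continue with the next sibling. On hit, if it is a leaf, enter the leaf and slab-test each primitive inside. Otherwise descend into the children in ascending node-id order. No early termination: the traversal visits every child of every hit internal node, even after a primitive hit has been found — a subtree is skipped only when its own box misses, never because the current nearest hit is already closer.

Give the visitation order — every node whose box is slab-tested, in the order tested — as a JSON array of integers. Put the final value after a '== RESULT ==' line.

Traverse from the root:
N0 x:[3,16] y:[-17/3,20/3] z:[-26,9] -> hit [3,20/3], descend [2, 5, 6, 10]
  N2 x:[29/3,35/3] y:[-16/3,19/3] z:[-1,7] -> miss, prune
  N5 x:[11,16] y:[-17/3,20/3] z:[-24,-8] -> miss, prune
  N6 x:[11/3,32/3] y:[-2/3,11/3] z:[-26,-7] -> miss, prune
  N10 x:[3,14/3] y:[-11/3,17/3] z:[2,9] -> hit [3,14/3] leaf, test {P3@t=11/3, P5(miss)}

5 AABB tests over nodes [0, 2, 5, 6, 10]; 1 leaf entered; closest P3.

== RESULT ==
[0, 2, 5, 6, 10]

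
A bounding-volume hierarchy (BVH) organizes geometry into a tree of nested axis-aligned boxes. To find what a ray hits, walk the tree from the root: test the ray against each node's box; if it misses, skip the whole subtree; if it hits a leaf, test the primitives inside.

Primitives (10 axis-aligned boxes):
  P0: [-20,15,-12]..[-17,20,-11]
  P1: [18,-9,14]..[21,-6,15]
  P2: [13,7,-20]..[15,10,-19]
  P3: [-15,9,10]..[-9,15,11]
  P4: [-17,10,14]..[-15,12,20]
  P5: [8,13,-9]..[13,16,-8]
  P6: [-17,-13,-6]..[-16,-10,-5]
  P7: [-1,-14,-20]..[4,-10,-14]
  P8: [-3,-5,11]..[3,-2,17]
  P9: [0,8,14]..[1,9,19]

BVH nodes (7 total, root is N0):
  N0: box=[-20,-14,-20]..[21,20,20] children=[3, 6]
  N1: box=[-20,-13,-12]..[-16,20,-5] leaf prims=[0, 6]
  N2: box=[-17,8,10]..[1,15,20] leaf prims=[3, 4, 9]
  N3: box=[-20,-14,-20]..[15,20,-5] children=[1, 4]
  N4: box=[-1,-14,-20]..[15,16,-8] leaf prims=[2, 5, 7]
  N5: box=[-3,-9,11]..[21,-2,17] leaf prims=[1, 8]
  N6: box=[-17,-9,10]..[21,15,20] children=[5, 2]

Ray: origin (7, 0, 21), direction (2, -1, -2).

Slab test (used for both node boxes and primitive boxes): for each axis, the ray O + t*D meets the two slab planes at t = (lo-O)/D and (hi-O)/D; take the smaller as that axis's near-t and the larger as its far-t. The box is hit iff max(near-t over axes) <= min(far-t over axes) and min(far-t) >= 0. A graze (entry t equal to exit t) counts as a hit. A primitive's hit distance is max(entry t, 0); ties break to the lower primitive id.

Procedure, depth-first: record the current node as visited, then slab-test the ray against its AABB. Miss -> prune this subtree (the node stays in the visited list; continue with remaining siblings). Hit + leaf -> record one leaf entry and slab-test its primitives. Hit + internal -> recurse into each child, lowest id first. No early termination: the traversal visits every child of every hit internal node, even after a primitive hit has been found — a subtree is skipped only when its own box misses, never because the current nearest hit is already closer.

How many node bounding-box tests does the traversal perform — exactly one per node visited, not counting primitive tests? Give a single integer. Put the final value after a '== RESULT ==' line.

Trace the traversal:
N0 x:[-27/2,7] y:[-20,14] z:[1/2,41/2] -> hit [1/2,7], descend [3, 6]
  N3 x:[-27/2,4] y:[-20,14] z:[13,41/2] -> miss, prune
  N6 x:[-12,7] y:[-15,9] z:[1/2,11/2] -> hit [1/2,11/2], descend [2, 5]
    N2 x:[-12,-3] y:[-15,-8] z:[1/2,11/2] -> miss, prune
    N5 x:[-5,7] y:[2,9] z:[2,5] -> hit [2,5] leaf, test {P1(miss), P8(miss)}

Summary -> nodes [0, 3, 6, 2, 5]; box-tests=5; leaf-entries=1; first=miss

== RESULT ==
5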